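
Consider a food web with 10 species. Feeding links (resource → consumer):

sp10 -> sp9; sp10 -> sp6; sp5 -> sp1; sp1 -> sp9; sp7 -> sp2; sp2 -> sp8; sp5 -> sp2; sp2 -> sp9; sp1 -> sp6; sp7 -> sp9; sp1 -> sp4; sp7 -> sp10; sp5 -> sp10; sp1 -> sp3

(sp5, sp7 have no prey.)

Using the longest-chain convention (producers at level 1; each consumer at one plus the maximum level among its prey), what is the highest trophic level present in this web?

3

Producers (level 1): sp5, sp7.
sp5 → sp1 → sp4 gives sp4 level 3.
No species has a prey at level 3, so no species reaches level 4.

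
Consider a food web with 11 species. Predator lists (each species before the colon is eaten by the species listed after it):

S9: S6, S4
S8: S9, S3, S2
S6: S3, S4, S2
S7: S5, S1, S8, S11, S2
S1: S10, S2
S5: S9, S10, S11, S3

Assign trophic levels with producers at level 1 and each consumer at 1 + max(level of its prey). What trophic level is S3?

S7 is a producer → level 1.
S5 eats S7 → level 2.
S9 eats S5 (level 2); other prey at levels: S8 2 → level 3.
S6 eats S9 → level 4.
S3 eats S6 (level 4); other prey at levels: S5 2, S8 2 → level 5.

Trophic level 5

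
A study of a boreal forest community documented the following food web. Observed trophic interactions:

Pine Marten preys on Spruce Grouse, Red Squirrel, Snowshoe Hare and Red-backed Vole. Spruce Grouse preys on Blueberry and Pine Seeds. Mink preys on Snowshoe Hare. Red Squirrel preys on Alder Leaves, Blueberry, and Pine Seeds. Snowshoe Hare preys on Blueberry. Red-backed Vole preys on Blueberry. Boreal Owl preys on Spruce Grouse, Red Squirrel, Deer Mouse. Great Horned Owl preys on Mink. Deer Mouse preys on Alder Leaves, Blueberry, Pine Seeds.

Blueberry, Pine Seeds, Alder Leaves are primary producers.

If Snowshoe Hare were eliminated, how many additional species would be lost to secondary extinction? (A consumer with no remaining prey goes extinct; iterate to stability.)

Remove Snowshoe Hare.
Round 1: Mink (all prey gone) → extinct.
Round 2: Great Horned Owl (all prey gone) → extinct.
No further losses. Total secondary extinctions: 2.

2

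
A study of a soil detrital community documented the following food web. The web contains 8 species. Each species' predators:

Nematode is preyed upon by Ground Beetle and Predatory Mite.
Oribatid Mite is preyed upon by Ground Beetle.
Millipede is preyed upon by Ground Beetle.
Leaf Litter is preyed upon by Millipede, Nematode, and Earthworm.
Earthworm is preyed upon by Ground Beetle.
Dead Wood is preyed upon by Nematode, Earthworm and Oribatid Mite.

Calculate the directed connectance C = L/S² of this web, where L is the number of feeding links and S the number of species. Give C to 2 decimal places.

C = 0.17

The web has S = 8 species and L = 11 feeding links.
C = L / S² = 11 / 64 = 0.1719 ≈ 0.17.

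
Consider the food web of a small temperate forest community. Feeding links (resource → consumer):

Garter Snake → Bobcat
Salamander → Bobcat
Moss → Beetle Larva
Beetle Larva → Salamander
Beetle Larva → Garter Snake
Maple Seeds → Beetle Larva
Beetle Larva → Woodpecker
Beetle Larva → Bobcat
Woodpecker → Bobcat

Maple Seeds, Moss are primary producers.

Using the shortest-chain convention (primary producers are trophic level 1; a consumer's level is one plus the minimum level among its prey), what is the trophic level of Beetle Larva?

Trophic level 2

Maple Seeds is a producer → level 1.
Beetle Larva eats Maple Seeds → level 2.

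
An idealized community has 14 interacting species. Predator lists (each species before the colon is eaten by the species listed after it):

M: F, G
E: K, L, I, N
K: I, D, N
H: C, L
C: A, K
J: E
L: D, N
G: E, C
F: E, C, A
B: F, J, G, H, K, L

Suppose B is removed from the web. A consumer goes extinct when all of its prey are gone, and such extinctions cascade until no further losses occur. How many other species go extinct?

Remove B.
Round 1: J (all prey gone), H (all prey gone) → extinct.
No further losses. Total secondary extinctions: 2.

2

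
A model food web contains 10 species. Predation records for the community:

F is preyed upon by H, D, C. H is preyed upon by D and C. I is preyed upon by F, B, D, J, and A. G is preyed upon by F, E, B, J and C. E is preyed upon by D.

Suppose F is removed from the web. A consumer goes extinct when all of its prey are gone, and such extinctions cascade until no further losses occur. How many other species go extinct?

1

Remove F.
Round 1: H (all prey gone) → extinct.
No further losses. Total secondary extinctions: 1.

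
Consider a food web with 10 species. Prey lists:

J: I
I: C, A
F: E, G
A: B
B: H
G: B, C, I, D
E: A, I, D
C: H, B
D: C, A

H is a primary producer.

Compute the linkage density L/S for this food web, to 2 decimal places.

There are L = 18 links among S = 10 species.
L/S = 18/10 = 1.8000 ≈ 1.80.

L/S = 1.80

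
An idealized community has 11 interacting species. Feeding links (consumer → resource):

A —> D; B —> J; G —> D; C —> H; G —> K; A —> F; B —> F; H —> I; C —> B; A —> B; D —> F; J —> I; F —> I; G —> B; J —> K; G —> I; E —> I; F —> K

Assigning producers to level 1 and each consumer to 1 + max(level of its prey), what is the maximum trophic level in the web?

Producers (level 1): I, K.
I → F → B → C gives C level 4.
No species has a prey at level 4, so no species reaches level 5.

4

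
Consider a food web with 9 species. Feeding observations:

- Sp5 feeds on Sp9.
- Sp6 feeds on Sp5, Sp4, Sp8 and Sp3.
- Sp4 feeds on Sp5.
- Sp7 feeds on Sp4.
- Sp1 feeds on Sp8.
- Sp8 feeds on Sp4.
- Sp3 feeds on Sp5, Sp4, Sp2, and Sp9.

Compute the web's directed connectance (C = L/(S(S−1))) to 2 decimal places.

The web has S = 9 species and L = 13 feeding links.
C = L / (S(S−1)) = 13 / 72 = 0.1806 ≈ 0.18.

C = 0.18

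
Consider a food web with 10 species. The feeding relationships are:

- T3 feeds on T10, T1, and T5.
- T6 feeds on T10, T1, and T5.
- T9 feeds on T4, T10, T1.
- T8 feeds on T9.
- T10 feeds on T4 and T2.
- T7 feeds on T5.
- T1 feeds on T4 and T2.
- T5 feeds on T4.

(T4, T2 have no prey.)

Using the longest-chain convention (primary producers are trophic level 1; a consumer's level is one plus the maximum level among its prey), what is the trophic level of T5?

T4 is a producer → level 1.
T5 eats T4 → level 2.

Trophic level 2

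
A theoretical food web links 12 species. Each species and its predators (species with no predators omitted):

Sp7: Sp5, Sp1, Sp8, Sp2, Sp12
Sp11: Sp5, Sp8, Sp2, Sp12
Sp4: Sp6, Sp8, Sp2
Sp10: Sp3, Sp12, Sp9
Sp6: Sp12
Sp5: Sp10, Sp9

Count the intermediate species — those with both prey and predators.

3

Intermediate species (has both prey and predators): Sp5, Sp6, Sp10.
Count: 3.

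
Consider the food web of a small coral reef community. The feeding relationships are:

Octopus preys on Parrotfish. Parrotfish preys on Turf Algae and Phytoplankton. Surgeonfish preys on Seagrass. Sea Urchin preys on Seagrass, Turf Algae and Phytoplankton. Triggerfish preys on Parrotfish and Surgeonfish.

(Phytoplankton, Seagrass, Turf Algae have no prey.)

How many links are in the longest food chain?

2 links

One longest chain: Phytoplankton → Parrotfish → Octopus.
It has 3 species and 2 links.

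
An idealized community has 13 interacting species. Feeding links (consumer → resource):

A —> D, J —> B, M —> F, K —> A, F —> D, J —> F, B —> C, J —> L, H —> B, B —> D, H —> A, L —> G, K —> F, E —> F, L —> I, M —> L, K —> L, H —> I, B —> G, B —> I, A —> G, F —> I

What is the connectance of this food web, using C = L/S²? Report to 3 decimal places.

C = 0.130

The web has S = 13 species and L = 22 feeding links.
C = L / S² = 22 / 169 = 0.1302 ≈ 0.130.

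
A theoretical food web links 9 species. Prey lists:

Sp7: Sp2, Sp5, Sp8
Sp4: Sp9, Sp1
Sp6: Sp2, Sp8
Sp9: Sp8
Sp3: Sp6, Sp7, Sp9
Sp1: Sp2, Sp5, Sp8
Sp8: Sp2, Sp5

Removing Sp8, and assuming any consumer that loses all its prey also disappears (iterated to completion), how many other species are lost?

1

Remove Sp8.
Round 1: Sp9 (all prey gone) → extinct.
No further losses. Total secondary extinctions: 1.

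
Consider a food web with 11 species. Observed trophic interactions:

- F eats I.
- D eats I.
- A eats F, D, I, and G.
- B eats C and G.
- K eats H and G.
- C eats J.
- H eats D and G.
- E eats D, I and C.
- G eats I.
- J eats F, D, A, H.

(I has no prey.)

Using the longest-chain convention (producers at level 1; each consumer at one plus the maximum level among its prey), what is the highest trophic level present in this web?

6

Producers (level 1): I.
I → F → A → J → C → E gives E level 6.
No species has a prey at level 6, so no species reaches level 7.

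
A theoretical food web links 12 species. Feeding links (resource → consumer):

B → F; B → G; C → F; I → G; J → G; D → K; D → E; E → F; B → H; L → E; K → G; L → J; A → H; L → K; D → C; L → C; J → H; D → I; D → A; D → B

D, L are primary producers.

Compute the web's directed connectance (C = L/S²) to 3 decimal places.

C = 0.139

The web has S = 12 species and L = 20 feeding links.
C = L / S² = 20 / 144 = 0.1389 ≈ 0.139.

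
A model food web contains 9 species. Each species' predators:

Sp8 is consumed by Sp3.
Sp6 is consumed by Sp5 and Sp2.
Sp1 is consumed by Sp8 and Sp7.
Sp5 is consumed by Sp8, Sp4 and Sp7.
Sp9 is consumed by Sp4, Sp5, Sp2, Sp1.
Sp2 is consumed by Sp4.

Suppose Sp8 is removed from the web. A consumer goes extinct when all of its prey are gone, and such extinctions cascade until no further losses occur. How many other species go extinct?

1

Remove Sp8.
Round 1: Sp3 (all prey gone) → extinct.
No further losses. Total secondary extinctions: 1.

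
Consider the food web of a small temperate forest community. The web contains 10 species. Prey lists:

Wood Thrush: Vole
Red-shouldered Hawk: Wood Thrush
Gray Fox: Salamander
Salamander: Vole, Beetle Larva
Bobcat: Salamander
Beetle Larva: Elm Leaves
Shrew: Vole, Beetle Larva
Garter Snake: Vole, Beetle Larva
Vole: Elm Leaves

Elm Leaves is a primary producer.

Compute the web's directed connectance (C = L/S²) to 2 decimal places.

C = 0.12

The web has S = 10 species and L = 12 feeding links.
C = L / S² = 12 / 100 = 0.1200 ≈ 0.12.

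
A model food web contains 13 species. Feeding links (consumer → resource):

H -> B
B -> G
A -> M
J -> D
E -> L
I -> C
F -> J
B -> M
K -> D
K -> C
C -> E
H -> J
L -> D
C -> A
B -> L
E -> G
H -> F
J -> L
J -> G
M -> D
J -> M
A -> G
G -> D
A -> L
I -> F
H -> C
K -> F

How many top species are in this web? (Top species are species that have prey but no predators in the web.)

Top species (has prey, but nothing eats it): I, K, H.
Count: 3.

3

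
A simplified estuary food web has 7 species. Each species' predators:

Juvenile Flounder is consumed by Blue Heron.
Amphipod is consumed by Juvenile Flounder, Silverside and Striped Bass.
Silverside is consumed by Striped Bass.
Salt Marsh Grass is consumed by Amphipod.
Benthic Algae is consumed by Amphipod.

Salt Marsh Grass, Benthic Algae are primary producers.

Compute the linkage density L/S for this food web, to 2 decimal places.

There are L = 7 links among S = 7 species.
L/S = 7/7 = 1.0000 ≈ 1.00.

L/S = 1.00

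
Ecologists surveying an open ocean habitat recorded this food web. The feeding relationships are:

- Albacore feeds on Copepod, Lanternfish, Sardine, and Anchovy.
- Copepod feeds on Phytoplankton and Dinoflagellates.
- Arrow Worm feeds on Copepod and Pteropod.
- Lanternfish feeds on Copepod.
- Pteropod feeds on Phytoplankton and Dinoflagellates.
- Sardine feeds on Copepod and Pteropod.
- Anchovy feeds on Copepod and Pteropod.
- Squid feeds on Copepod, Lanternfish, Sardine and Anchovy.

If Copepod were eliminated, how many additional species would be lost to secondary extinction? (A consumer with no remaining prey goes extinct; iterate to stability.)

1

Remove Copepod.
Round 1: Lanternfish (all prey gone) → extinct.
No further losses. Total secondary extinctions: 1.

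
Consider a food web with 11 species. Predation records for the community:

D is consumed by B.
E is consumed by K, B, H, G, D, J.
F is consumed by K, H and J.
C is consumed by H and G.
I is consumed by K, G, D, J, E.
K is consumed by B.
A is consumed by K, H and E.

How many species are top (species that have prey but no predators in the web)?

Top species (has prey, but nothing eats it): J, H, G, B.
Count: 4.

4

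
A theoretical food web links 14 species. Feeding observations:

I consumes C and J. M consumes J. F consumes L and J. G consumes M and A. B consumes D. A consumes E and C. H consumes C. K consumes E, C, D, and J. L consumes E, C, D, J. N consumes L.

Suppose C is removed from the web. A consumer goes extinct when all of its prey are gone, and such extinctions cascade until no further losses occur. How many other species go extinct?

1

Remove C.
Round 1: H (all prey gone) → extinct.
No further losses. Total secondary extinctions: 1.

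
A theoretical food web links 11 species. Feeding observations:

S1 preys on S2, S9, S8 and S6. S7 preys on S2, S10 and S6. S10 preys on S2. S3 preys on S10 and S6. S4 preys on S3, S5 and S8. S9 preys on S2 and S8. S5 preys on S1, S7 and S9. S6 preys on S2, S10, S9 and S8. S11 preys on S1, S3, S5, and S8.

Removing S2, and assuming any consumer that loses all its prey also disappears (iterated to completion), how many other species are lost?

Remove S2.
Round 1: S10 (all prey gone) → extinct.
No further losses. Total secondary extinctions: 1.

1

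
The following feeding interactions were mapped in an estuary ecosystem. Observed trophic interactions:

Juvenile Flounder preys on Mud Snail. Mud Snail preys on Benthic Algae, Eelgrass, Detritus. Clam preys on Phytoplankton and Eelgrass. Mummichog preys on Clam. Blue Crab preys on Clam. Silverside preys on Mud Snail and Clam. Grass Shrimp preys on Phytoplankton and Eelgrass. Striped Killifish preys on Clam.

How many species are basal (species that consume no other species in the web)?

4

Basal species (no prey listed): Phytoplankton, Eelgrass, Detritus, Benthic Algae.
Count: 4.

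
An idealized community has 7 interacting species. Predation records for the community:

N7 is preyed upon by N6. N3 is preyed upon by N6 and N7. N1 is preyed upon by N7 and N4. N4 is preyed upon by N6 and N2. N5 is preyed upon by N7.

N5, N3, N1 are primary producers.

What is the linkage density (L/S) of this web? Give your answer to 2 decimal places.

L/S = 1.14

There are L = 8 links among S = 7 species.
L/S = 8/7 = 1.1429 ≈ 1.14.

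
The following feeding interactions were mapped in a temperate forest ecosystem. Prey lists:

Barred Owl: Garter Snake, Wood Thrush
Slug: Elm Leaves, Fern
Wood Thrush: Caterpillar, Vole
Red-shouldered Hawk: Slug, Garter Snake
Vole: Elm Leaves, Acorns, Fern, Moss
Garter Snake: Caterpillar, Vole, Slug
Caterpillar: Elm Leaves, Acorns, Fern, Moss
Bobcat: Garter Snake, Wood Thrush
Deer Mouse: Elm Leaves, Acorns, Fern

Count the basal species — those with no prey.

4

Basal species (no prey listed): Elm Leaves, Acorns, Fern, Moss.
Count: 4.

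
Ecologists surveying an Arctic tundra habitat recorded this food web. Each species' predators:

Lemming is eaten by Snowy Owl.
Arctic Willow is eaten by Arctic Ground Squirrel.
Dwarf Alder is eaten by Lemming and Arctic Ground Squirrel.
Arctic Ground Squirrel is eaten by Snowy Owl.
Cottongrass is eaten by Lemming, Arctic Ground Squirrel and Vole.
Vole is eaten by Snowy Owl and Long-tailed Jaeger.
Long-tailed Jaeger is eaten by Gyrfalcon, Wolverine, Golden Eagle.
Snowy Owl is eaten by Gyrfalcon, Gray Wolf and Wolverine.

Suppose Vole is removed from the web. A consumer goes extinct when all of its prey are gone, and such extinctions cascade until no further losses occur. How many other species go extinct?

2

Remove Vole.
Round 1: Long-tailed Jaeger (all prey gone) → extinct.
Round 2: Golden Eagle (all prey gone) → extinct.
No further losses. Total secondary extinctions: 2.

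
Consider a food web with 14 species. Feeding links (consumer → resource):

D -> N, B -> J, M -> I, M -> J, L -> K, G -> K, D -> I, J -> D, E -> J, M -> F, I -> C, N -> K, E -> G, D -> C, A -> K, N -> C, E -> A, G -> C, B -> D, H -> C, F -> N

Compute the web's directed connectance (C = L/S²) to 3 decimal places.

The web has S = 14 species and L = 21 feeding links.
C = L / S² = 21 / 196 = 0.1071 ≈ 0.107.

C = 0.107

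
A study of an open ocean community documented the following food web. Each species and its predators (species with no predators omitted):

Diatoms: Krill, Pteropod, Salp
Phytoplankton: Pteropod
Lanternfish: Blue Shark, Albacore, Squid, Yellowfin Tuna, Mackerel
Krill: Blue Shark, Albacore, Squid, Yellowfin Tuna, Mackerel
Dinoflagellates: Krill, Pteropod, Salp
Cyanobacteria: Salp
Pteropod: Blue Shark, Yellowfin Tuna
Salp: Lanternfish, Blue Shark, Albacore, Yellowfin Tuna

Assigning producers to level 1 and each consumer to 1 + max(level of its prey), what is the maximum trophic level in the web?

4

Producers (level 1): Dinoflagellates, Diatoms, Phytoplankton, Cyanobacteria.
Dinoflagellates → Salp → Lanternfish → Squid gives Squid level 4.
No species has a prey at level 4, so no species reaches level 5.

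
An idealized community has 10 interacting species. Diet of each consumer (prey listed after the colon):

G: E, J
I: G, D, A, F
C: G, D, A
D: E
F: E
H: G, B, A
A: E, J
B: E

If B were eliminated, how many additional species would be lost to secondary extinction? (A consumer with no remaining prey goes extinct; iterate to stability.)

Remove B.
Every predator of it retains at least one other prey: H still has G, A.
No consumer loses all prey, so no secondary extinctions occur.

0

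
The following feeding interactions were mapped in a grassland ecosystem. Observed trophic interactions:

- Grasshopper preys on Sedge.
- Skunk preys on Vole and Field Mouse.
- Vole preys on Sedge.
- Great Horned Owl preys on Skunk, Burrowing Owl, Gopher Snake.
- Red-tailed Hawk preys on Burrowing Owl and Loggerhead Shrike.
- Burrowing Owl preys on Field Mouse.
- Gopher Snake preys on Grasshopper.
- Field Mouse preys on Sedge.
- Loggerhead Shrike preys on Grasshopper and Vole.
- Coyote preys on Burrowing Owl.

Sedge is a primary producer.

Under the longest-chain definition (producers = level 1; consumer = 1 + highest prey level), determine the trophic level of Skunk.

Sedge is a producer → level 1.
Vole eats Sedge → level 2.
Skunk eats Vole (level 2); other prey at levels: Field Mouse 2 → level 3.

Trophic level 3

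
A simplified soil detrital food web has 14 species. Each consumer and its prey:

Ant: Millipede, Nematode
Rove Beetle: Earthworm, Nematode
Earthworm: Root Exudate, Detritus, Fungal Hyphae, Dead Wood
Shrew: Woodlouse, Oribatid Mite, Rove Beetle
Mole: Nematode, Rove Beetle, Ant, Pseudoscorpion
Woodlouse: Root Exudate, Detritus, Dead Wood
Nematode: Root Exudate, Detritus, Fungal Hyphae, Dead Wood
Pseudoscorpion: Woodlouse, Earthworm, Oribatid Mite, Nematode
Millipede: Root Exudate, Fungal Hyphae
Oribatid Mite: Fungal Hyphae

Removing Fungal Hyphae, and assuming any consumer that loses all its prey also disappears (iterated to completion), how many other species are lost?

1

Remove Fungal Hyphae.
Round 1: Oribatid Mite (all prey gone) → extinct.
No further losses. Total secondary extinctions: 1.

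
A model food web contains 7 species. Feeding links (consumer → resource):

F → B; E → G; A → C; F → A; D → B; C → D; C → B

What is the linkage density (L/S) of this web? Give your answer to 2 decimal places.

L/S = 1.00

There are L = 7 links among S = 7 species.
L/S = 7/7 = 1.0000 ≈ 1.00.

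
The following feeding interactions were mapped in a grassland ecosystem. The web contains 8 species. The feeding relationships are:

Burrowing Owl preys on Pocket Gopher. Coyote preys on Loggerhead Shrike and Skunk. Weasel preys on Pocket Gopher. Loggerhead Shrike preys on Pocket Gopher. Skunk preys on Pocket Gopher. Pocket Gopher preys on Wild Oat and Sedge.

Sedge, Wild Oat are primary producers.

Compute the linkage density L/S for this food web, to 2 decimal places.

L/S = 1.00

There are L = 8 links among S = 8 species.
L/S = 8/8 = 1.0000 ≈ 1.00.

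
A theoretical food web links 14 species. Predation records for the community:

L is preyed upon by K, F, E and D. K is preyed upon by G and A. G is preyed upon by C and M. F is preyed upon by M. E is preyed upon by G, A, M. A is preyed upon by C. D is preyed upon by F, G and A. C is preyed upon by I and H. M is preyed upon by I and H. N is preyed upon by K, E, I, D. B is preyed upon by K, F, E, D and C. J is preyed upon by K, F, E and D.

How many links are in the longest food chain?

4 links

One longest chain: J → E → G → C → H.
It has 5 species and 4 links.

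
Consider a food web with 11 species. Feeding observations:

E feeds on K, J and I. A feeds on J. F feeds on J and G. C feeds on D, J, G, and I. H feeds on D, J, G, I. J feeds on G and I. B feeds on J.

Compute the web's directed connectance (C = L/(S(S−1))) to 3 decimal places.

C = 0.155

The web has S = 11 species and L = 17 feeding links.
C = L / (S(S−1)) = 17 / 110 = 0.1545 ≈ 0.155.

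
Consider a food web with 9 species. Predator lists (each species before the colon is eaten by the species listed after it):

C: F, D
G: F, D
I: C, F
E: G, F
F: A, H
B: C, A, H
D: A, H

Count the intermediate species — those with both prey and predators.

Intermediate species (has both prey and predators): G, C, F, D.
Count: 4.

4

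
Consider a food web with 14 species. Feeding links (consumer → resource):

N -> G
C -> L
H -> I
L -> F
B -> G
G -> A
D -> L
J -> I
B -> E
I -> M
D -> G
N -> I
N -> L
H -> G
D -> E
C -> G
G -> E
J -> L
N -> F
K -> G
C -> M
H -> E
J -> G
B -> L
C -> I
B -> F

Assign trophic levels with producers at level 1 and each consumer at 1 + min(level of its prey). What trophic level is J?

A is a producer → level 1.
G eats A → level 2.
J eats G → level 3.
No prey of J is below level 2, so 3 is the minimum.

Trophic level 3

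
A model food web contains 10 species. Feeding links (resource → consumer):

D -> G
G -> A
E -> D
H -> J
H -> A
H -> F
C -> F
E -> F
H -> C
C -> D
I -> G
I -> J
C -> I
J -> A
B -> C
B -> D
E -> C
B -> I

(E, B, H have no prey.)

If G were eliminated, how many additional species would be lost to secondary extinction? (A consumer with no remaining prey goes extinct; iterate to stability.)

Remove G.
Every predator of it retains at least one other prey: A still has H, J.
No consumer loses all prey, so no secondary extinctions occur.

0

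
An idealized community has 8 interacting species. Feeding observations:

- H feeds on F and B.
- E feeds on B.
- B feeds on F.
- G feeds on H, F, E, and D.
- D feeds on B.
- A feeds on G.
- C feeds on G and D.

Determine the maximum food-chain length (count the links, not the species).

One longest chain: F → B → D → G → C.
It has 5 species and 4 links.

4 links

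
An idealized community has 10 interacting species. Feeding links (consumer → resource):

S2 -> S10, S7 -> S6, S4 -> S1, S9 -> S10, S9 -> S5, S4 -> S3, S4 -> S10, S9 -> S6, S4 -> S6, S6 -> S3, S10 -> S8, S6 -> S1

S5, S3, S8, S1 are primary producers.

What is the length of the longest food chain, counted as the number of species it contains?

One longest chain: S3 → S6 → S7.
It has 3 species and 2 links.

3 species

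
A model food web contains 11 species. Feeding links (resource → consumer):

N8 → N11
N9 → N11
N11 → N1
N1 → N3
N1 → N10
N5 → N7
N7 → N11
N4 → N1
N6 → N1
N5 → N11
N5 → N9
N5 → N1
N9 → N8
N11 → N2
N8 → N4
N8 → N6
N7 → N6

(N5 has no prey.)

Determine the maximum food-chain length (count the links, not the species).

5 links

One longest chain: N5 → N9 → N8 → N6 → N1 → N10.
It has 6 species and 5 links.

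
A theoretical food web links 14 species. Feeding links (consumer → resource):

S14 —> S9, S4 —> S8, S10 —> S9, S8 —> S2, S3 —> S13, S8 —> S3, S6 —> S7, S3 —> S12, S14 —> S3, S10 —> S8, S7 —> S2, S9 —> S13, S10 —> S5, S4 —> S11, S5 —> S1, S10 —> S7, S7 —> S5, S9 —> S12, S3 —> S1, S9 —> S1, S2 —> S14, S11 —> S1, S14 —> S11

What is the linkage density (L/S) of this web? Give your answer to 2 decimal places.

L/S = 1.64

There are L = 23 links among S = 14 species.
L/S = 23/14 = 1.6429 ≈ 1.64.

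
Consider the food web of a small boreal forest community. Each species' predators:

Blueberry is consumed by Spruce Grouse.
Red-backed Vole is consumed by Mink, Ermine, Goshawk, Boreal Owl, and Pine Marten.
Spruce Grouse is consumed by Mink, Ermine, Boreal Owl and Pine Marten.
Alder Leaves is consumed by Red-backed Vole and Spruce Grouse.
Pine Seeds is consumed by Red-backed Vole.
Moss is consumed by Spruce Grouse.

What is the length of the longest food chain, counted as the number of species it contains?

One longest chain: Alder Leaves → Red-backed Vole → Boreal Owl.
It has 3 species and 2 links.

3 species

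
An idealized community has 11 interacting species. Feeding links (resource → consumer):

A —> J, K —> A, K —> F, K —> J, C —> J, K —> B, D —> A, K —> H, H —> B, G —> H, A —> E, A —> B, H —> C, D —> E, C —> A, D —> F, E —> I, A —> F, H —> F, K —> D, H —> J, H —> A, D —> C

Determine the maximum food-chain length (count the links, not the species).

5 links

One longest chain: K → D → C → A → E → I.
It has 6 species and 5 links.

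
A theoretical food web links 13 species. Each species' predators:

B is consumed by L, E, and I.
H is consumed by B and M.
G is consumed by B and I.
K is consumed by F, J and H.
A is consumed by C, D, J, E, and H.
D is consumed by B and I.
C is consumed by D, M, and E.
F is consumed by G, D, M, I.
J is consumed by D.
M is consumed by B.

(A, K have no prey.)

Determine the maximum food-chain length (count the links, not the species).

4 links

One longest chain: A → H → M → B → I.
It has 5 species and 4 links.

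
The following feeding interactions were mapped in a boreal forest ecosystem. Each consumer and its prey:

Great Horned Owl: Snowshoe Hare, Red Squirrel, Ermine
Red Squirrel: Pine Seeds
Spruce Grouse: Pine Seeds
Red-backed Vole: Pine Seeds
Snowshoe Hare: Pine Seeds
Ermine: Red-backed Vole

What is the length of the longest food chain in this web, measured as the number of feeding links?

3 links

One longest chain: Pine Seeds → Red-backed Vole → Ermine → Great Horned Owl.
It has 4 species and 3 links.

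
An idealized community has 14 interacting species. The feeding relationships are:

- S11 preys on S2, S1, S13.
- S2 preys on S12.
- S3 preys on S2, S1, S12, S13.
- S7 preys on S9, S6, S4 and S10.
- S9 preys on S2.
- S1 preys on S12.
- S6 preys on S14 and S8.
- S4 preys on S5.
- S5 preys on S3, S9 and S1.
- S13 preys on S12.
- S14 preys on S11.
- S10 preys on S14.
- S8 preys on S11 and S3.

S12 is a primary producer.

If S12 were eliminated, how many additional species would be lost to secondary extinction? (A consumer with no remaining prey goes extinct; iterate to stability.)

Remove S12.
Round 1: S1 (all prey gone), S2 (all prey gone), S13 (all prey gone) → extinct.
Round 2: S9 (all prey gone), S11 (all prey gone), S3 (all prey gone) → extinct.
Round 3: S14 (all prey gone), S8 (all prey gone), S5 (all prey gone) → extinct.
Round 4: S4 (all prey gone), S10 (all prey gone), S6 (all prey gone) → extinct.
Round 5: S7 (all prey gone) → extinct.
No further losses. Total secondary extinctions: 13.

13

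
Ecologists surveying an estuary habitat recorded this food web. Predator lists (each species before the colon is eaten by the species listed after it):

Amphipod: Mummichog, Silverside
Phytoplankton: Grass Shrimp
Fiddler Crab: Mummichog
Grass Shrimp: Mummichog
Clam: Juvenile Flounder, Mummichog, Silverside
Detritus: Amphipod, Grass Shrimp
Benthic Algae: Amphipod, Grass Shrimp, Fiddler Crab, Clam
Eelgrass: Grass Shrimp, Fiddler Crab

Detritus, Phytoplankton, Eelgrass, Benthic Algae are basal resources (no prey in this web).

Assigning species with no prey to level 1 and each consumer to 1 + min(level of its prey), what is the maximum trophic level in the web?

Basal resources (level 1): Detritus, Phytoplankton, Eelgrass, Benthic Algae.
Following each consumer down to its lowest-level prey: Detritus → Amphipod → Mummichog (levels 1 through 3).
All prey of Mummichog (Amphipod 2, Grass Shrimp 2, Fiddler Crab 2, Clam 2) are at level 2 or above, so Mummichog is at level 1 + 2 = 3.
Every consumer has at least one prey at level 2 or below, so none exceeds level 3.

3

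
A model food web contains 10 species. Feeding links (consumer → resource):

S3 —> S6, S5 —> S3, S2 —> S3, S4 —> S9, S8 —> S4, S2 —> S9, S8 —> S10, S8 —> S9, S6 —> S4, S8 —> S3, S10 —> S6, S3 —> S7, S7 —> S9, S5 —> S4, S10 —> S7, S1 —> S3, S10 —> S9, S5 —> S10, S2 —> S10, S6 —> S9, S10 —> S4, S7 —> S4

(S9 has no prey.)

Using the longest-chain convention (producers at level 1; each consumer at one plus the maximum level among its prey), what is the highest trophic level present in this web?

5

Producers (level 1): S9.
S9 → S4 → S7 → S3 → S2 gives S2 level 5.
No species has a prey at level 5, so no species reaches level 6.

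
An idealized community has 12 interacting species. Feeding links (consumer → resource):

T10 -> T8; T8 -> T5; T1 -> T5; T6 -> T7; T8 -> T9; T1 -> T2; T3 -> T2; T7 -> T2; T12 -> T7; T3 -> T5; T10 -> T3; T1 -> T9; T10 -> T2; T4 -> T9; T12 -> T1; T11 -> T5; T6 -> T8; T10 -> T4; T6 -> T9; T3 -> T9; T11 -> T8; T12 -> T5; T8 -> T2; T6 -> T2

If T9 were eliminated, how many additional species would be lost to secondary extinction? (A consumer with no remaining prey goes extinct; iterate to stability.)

Remove T9.
Round 1: T4 (all prey gone) → extinct.
No further losses. Total secondary extinctions: 1.

1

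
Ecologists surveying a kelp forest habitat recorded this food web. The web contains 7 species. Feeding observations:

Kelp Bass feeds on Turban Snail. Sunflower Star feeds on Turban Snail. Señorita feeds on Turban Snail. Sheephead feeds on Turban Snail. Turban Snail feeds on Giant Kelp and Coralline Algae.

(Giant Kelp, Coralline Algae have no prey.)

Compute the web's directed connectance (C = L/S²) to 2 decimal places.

C = 0.12

The web has S = 7 species and L = 6 feeding links.
C = L / S² = 6 / 49 = 0.1224 ≈ 0.12.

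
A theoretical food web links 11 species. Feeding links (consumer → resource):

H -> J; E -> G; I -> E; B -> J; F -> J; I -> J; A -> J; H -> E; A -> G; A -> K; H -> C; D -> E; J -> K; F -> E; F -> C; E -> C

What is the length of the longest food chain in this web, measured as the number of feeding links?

2 links

One longest chain: G → E → F.
It has 3 species and 2 links.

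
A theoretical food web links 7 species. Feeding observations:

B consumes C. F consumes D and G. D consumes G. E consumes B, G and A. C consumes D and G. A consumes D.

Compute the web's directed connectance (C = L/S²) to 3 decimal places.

C = 0.204

The web has S = 7 species and L = 10 feeding links.
C = L / S² = 10 / 49 = 0.2041 ≈ 0.204.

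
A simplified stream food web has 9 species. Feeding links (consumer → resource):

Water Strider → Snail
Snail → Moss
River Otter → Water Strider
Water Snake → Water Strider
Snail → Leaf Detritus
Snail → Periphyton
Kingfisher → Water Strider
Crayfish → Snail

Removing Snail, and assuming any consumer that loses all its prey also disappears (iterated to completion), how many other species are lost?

5

Remove Snail.
Round 1: Crayfish (all prey gone), Water Strider (all prey gone) → extinct.
Round 2: River Otter (all prey gone), Water Snake (all prey gone), Kingfisher (all prey gone) → extinct.
No further losses. Total secondary extinctions: 5.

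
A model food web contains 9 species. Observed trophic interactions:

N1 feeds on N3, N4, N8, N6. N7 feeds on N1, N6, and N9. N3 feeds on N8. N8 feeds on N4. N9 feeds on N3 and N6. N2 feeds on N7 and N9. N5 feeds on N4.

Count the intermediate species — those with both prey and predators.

Intermediate species (has both prey and predators): N8, N3, N9, N1, N7.
Count: 5.

5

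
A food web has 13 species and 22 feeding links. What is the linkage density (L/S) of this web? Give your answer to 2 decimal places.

There are L = 22 links among S = 13 species.
L/S = 22/13 = 1.6923 ≈ 1.69.

L/S = 1.69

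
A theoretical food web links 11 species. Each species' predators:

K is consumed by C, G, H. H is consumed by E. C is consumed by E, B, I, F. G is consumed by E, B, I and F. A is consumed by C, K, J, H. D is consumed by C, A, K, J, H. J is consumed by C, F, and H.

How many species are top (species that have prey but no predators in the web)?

Top species (has prey, but nothing eats it): I, E, F, B.
Count: 4.

4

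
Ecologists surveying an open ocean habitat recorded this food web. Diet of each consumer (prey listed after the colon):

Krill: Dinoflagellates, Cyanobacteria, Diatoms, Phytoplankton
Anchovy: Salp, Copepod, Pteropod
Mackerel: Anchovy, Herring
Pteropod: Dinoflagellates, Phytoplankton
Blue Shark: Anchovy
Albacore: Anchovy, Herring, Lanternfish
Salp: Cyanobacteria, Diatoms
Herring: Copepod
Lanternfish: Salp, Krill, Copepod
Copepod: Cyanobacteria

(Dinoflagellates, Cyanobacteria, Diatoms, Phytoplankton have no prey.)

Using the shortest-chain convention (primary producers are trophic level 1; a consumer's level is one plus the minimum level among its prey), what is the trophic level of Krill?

Dinoflagellates is a producer → level 1.
Krill eats Dinoflagellates → level 2.

Trophic level 2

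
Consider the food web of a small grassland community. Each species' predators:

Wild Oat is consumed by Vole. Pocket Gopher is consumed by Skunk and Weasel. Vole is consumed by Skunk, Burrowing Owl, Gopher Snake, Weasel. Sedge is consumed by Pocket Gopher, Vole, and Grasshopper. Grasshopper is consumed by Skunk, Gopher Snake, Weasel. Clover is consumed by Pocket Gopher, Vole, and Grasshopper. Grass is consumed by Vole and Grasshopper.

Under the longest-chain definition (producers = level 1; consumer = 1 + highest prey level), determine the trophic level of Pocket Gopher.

Sedge is a producer → level 1.
Pocket Gopher eats Sedge (level 1); other prey at levels: Clover 1 → level 2.

Trophic level 2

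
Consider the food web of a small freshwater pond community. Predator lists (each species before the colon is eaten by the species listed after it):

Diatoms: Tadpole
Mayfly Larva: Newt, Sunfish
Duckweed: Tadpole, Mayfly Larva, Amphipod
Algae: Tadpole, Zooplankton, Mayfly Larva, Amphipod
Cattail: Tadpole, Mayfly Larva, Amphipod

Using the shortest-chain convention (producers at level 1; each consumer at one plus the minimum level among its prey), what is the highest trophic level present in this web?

3

Producers (level 1): Cattail, Diatoms, Algae, Duckweed.
Following each consumer down to its lowest-level prey: Cattail → Mayfly Larva → Sunfish (levels 1 through 3).
All prey of Sunfish (Mayfly Larva 2) are at level 2 or above, so Sunfish is at level 1 + 2 = 3.
Every consumer has at least one prey at level 2 or below, so none exceeds level 3.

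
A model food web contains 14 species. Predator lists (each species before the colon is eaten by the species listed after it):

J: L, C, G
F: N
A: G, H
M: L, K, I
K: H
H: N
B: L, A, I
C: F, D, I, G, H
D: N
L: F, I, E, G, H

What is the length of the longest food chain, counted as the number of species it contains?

One longest chain: J → C → D → N.
It has 4 species and 3 links.

4 species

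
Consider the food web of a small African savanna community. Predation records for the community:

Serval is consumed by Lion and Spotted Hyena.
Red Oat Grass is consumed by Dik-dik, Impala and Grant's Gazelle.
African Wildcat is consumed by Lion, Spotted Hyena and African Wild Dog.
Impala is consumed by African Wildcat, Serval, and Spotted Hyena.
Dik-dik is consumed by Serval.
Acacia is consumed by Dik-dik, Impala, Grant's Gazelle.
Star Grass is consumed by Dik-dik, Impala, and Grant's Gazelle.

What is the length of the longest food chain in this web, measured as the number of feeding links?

One longest chain: Star Grass → Dik-dik → Serval → Lion.
It has 4 species and 3 links.

3 links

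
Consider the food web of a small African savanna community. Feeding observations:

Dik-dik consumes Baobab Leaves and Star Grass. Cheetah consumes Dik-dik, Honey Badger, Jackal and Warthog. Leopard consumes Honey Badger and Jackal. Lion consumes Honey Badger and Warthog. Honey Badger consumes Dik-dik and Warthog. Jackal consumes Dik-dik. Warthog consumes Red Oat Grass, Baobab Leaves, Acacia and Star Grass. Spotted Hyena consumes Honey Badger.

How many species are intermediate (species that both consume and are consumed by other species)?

4

Intermediate species (has both prey and predators): Warthog, Dik-dik, Jackal, Honey Badger.
Count: 4.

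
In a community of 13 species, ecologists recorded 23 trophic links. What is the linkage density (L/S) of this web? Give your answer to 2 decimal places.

There are L = 23 links among S = 13 species.
L/S = 23/13 = 1.7692 ≈ 1.77.

L/S = 1.77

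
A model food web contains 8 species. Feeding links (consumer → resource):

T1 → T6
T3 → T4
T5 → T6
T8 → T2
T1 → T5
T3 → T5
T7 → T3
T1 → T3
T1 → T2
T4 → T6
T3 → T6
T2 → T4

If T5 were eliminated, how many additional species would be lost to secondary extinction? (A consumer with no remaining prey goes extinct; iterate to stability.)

0

Remove T5.
Every predator of it retains at least one other prey: T3 still has T6, T4; T1 still has T6, T3, T2.
No consumer loses all prey, so no secondary extinctions occur.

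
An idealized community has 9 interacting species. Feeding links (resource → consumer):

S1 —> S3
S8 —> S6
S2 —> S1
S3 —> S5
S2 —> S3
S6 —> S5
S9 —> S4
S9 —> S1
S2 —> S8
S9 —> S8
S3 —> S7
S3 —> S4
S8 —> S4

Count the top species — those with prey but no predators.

3

Top species (has prey, but nothing eats it): S7, S5, S4.
Count: 3.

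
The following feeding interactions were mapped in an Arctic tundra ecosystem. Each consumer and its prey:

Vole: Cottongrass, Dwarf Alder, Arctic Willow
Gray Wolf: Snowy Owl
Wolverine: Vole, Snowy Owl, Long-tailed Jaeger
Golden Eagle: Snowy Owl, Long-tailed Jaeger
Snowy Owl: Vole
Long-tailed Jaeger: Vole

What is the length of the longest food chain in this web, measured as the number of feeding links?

One longest chain: Cottongrass → Vole → Snowy Owl → Gray Wolf.
It has 4 species and 3 links.

3 links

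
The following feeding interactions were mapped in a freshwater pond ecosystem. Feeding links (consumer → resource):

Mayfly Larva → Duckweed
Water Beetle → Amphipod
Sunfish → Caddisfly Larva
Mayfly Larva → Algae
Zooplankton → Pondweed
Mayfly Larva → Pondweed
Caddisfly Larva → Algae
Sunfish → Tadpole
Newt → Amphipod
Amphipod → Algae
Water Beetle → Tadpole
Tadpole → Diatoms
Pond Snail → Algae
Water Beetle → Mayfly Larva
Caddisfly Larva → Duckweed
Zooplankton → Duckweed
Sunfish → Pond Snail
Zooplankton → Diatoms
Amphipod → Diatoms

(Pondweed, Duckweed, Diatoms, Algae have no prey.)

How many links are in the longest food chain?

One longest chain: Duckweed → Caddisfly Larva → Sunfish.
It has 3 species and 2 links.

2 links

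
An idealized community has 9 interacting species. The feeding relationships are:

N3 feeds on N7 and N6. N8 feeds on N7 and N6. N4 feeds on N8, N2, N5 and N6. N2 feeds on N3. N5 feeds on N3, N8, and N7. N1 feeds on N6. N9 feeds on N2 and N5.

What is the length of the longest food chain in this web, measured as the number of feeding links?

One longest chain: N6 → N8 → N5 → N4.
It has 4 species and 3 links.

3 links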